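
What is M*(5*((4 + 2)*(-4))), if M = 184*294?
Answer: -6491520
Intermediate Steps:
M = 54096
M*(5*((4 + 2)*(-4))) = 54096*(5*((4 + 2)*(-4))) = 54096*(5*(6*(-4))) = 54096*(5*(-24)) = 54096*(-120) = -6491520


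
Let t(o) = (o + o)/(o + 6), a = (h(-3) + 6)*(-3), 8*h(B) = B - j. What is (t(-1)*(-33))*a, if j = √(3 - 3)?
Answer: -891/4 ≈ -222.75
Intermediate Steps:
j = 0 (j = √0 = 0)
h(B) = B/8 (h(B) = (B - 1*0)/8 = (B + 0)/8 = B/8)
a = -135/8 (a = ((⅛)*(-3) + 6)*(-3) = (-3/8 + 6)*(-3) = (45/8)*(-3) = -135/8 ≈ -16.875)
t(o) = 2*o/(6 + o) (t(o) = (2*o)/(6 + o) = 2*o/(6 + o))
(t(-1)*(-33))*a = ((2*(-1)/(6 - 1))*(-33))*(-135/8) = ((2*(-1)/5)*(-33))*(-135/8) = ((2*(-1)*(⅕))*(-33))*(-135/8) = -⅖*(-33)*(-135/8) = (66/5)*(-135/8) = -891/4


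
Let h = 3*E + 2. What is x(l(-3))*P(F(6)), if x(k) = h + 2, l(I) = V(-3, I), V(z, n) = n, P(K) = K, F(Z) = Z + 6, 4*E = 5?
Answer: 93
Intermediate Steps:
E = 5/4 (E = (1/4)*5 = 5/4 ≈ 1.2500)
F(Z) = 6 + Z
h = 23/4 (h = 3*(5/4) + 2 = 15/4 + 2 = 23/4 ≈ 5.7500)
l(I) = I
x(k) = 31/4 (x(k) = 23/4 + 2 = 31/4)
x(l(-3))*P(F(6)) = 31*(6 + 6)/4 = (31/4)*12 = 93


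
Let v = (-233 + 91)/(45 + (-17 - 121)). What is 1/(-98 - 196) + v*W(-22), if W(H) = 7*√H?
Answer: -1/294 + 994*I*√22/93 ≈ -0.0034014 + 50.132*I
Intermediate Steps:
v = 142/93 (v = -142/(45 - 138) = -142/(-93) = -142*(-1/93) = 142/93 ≈ 1.5269)
1/(-98 - 196) + v*W(-22) = 1/(-98 - 196) + 142*(7*√(-22))/93 = 1/(-294) + 142*(7*(I*√22))/93 = -1/294 + 142*(7*I*√22)/93 = -1/294 + 994*I*√22/93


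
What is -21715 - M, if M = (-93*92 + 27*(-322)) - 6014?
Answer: 1549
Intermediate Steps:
M = -23264 (M = (-8556 - 8694) - 6014 = -17250 - 6014 = -23264)
-21715 - M = -21715 - 1*(-23264) = -21715 + 23264 = 1549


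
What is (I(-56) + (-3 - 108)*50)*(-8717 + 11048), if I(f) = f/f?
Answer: -12934719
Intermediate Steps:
I(f) = 1
(I(-56) + (-3 - 108)*50)*(-8717 + 11048) = (1 + (-3 - 108)*50)*(-8717 + 11048) = (1 - 111*50)*2331 = (1 - 5550)*2331 = -5549*2331 = -12934719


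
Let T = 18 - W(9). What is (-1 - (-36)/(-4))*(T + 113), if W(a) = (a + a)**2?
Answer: 1930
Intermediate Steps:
W(a) = 4*a**2 (W(a) = (2*a)**2 = 4*a**2)
T = -306 (T = 18 - 4*9**2 = 18 - 4*81 = 18 - 1*324 = 18 - 324 = -306)
(-1 - (-36)/(-4))*(T + 113) = (-1 - (-36)/(-4))*(-306 + 113) = (-1 - (-36)*(-1)/4)*(-193) = (-1 - 6*3/2)*(-193) = (-1 - 9)*(-193) = -10*(-193) = 1930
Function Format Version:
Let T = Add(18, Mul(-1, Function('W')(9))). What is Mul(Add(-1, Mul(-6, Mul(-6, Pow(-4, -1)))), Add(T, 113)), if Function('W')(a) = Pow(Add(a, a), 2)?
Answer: 1930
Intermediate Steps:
Function('W')(a) = Mul(4, Pow(a, 2)) (Function('W')(a) = Pow(Mul(2, a), 2) = Mul(4, Pow(a, 2)))
T = -306 (T = Add(18, Mul(-1, Mul(4, Pow(9, 2)))) = Add(18, Mul(-1, Mul(4, 81))) = Add(18, Mul(-1, 324)) = Add(18, -324) = -306)
Mul(Add(-1, Mul(-6, Mul(-6, Pow(-4, -1)))), Add(T, 113)) = Mul(Add(-1, Mul(-6, Mul(-6, Pow(-4, -1)))), Add(-306, 113)) = Mul(Add(-1, Mul(-6, Mul(-6, Rational(-1, 4)))), -193) = Mul(Add(-1, Mul(-6, Rational(3, 2))), -193) = Mul(Add(-1, -9), -193) = Mul(-10, -193) = 1930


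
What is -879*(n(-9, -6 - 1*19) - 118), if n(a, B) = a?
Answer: 111633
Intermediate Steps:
-879*(n(-9, -6 - 1*19) - 118) = -879*(-9 - 118) = -879*(-127) = 111633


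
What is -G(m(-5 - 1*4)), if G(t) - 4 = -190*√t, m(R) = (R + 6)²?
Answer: 566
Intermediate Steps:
m(R) = (6 + R)²
G(t) = 4 - 190*√t
-G(m(-5 - 1*4)) = -(4 - 190*√((6 + (-5 - 1*4))²)) = -(4 - 190*√((6 + (-5 - 4))²)) = -(4 - 190*√((6 - 9)²)) = -(4 - 190*√((-3)²)) = -(4 - 190*√9) = -(4 - 190*3) = -(4 - 570) = -1*(-566) = 566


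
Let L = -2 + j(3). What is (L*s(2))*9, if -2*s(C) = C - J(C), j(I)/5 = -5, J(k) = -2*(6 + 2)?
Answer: 2187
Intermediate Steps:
J(k) = -16 (J(k) = -2*8 = -16)
j(I) = -25 (j(I) = 5*(-5) = -25)
s(C) = -8 - C/2 (s(C) = -(C - 1*(-16))/2 = -(C + 16)/2 = -(16 + C)/2 = -8 - C/2)
L = -27 (L = -2 - 25 = -27)
(L*s(2))*9 = -27*(-8 - 1/2*2)*9 = -27*(-8 - 1)*9 = -27*(-9)*9 = 243*9 = 2187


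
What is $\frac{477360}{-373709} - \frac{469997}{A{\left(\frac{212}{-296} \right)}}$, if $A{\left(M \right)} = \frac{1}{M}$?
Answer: $\frac{9308996445629}{27654466} \approx 3.3662 \cdot 10^{5}$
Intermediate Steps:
$\frac{477360}{-373709} - \frac{469997}{A{\left(\frac{212}{-296} \right)}} = \frac{477360}{-373709} - \frac{469997}{\frac{1}{212 \frac{1}{-296}}} = 477360 \left(- \frac{1}{373709}\right) - \frac{469997}{\frac{1}{212 \left(- \frac{1}{296}\right)}} = - \frac{477360}{373709} - \frac{469997}{\frac{1}{- \frac{53}{74}}} = - \frac{477360}{373709} - \frac{469997}{- \frac{74}{53}} = - \frac{477360}{373709} - - \frac{24909841}{74} = - \frac{477360}{373709} + \frac{24909841}{74} = \frac{9308996445629}{27654466}$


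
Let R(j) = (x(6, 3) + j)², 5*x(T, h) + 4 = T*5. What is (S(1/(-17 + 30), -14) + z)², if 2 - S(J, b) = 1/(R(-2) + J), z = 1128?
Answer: 14353224759225/11242609 ≈ 1.2767e+6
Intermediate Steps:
x(T, h) = -⅘ + T (x(T, h) = -⅘ + (T*5)/5 = -⅘ + (5*T)/5 = -⅘ + T)
R(j) = (26/5 + j)² (R(j) = ((-⅘ + 6) + j)² = (26/5 + j)²)
S(J, b) = 2 - 1/(256/25 + J) (S(J, b) = 2 - 1/((26 + 5*(-2))²/25 + J) = 2 - 1/((26 - 10)²/25 + J) = 2 - 1/((1/25)*16² + J) = 2 - 1/((1/25)*256 + J) = 2 - 1/(256/25 + J))
(S(1/(-17 + 30), -14) + z)² = ((487 + 50/(-17 + 30))/(256 + 25/(-17 + 30)) + 1128)² = ((487 + 50/13)/(256 + 25/13) + 1128)² = ((6381/13)/(3353/13) + 1128)² = ((13/3353)*(6381/13) + 1128)² = (6381/3353 + 1128)² = (3788565/3353)² = 14353224759225/11242609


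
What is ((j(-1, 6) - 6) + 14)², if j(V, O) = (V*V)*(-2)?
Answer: 36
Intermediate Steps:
j(V, O) = -2*V² (j(V, O) = V²*(-2) = -2*V²)
((j(-1, 6) - 6) + 14)² = ((-2*(-1)² - 6) + 14)² = ((-2*1 - 6) + 14)² = ((-2 - 6) + 14)² = (-8 + 14)² = 6² = 36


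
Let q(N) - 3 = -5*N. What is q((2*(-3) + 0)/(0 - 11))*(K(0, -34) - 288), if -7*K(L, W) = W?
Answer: -5946/77 ≈ -77.221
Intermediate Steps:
K(L, W) = -W/7
q(N) = 3 - 5*N
q((2*(-3) + 0)/(0 - 11))*(K(0, -34) - 288) = (3 - 5*(2*(-3) + 0)/(0 - 11))*(-⅐*(-34) - 288) = (3 - 5*(-6 + 0)/(-11))*(34/7 - 288) = (3 - (-30)*(-1)/11)*(-1982/7) = (3 - 5*6/11)*(-1982/7) = (3 - 30/11)*(-1982/7) = (3/11)*(-1982/7) = -5946/77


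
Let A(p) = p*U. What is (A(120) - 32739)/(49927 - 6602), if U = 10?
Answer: -31539/43325 ≈ -0.72796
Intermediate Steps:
A(p) = 10*p (A(p) = p*10 = 10*p)
(A(120) - 32739)/(49927 - 6602) = (10*120 - 32739)/(49927 - 6602) = (1200 - 32739)/43325 = -31539*1/43325 = -31539/43325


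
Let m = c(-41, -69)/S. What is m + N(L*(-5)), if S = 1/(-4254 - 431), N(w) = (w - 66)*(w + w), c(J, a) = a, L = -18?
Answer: 327585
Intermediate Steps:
N(w) = 2*w*(-66 + w) (N(w) = (-66 + w)*(2*w) = 2*w*(-66 + w))
S = -1/4685 (S = 1/(-4685) = -1/4685 ≈ -0.00021345)
m = 323265 (m = -69/(-1/4685) = -69*(-4685) = 323265)
m + N(L*(-5)) = 323265 + 2*(-18*(-5))*(-66 - 18*(-5)) = 323265 + 2*90*(-66 + 90) = 323265 + 2*90*24 = 323265 + 4320 = 327585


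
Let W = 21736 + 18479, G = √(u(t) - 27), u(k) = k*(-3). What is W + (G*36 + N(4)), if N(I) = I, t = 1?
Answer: 40219 + 36*I*√30 ≈ 40219.0 + 197.18*I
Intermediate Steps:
u(k) = -3*k
G = I*√30 (G = √(-3*1 - 27) = √(-3 - 27) = √(-30) = I*√30 ≈ 5.4772*I)
W = 40215
W + (G*36 + N(4)) = 40215 + ((I*√30)*36 + 4) = 40215 + (36*I*√30 + 4) = 40215 + (4 + 36*I*√30) = 40219 + 36*I*√30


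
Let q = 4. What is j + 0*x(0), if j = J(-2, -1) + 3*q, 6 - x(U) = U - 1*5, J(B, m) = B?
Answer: 10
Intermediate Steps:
x(U) = 11 - U (x(U) = 6 - (U - 1*5) = 6 - (U - 5) = 6 - (-5 + U) = 6 + (5 - U) = 11 - U)
j = 10 (j = -2 + 3*4 = -2 + 12 = 10)
j + 0*x(0) = 10 + 0*(11 - 1*0) = 10 + 0*(11 + 0) = 10 + 0*11 = 10 + 0 = 10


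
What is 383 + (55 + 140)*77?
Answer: 15398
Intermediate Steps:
383 + (55 + 140)*77 = 383 + 195*77 = 383 + 15015 = 15398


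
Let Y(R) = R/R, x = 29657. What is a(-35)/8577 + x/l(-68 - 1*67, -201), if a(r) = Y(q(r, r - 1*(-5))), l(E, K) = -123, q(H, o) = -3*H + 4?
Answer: -84789322/351657 ≈ -241.11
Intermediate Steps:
q(H, o) = 4 - 3*H
Y(R) = 1
a(r) = 1
a(-35)/8577 + x/l(-68 - 1*67, -201) = 1/8577 + 29657/(-123) = 1*(1/8577) + 29657*(-1/123) = 1/8577 - 29657/123 = -84789322/351657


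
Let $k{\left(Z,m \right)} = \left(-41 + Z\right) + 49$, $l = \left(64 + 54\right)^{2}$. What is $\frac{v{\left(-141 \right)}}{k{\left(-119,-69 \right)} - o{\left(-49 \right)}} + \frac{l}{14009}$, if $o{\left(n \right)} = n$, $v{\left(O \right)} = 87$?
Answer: $- \frac{355495}{868558} \approx -0.40929$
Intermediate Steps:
$l = 13924$ ($l = 118^{2} = 13924$)
$k{\left(Z,m \right)} = 8 + Z$
$\frac{v{\left(-141 \right)}}{k{\left(-119,-69 \right)} - o{\left(-49 \right)}} + \frac{l}{14009} = \frac{87}{\left(8 - 119\right) - -49} + \frac{13924}{14009} = \frac{87}{-111 + 49} + 13924 \cdot \frac{1}{14009} = \frac{87}{-62} + \frac{13924}{14009} = 87 \left(- \frac{1}{62}\right) + \frac{13924}{14009} = - \frac{87}{62} + \frac{13924}{14009} = - \frac{355495}{868558}$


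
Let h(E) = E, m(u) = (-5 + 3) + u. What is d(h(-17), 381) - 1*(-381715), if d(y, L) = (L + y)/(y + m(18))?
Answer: 381351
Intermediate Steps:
m(u) = -2 + u
d(y, L) = (L + y)/(16 + y) (d(y, L) = (L + y)/(y + (-2 + 18)) = (L + y)/(y + 16) = (L + y)/(16 + y))
d(h(-17), 381) - 1*(-381715) = (381 - 17)/(16 - 17) - 1*(-381715) = 364/(-1) + 381715 = -1*364 + 381715 = -364 + 381715 = 381351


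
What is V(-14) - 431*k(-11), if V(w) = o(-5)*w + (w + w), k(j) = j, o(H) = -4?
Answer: 4769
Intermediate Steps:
V(w) = -2*w (V(w) = -4*w + (w + w) = -4*w + 2*w = -2*w)
V(-14) - 431*k(-11) = -2*(-14) - 431*(-11) = 28 + 4741 = 4769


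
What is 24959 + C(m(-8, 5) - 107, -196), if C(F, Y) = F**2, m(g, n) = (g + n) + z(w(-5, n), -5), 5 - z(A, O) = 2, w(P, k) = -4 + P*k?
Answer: 36408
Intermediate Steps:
z(A, O) = 3 (z(A, O) = 5 - 1*2 = 5 - 2 = 3)
m(g, n) = 3 + g + n (m(g, n) = (g + n) + 3 = 3 + g + n)
24959 + C(m(-8, 5) - 107, -196) = 24959 + ((3 - 8 + 5) - 107)**2 = 24959 + (0 - 107)**2 = 24959 + (-107)**2 = 24959 + 11449 = 36408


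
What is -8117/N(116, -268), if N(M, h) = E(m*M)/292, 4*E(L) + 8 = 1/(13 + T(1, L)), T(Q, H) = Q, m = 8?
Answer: 132729184/111 ≈ 1.1958e+6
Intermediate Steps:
E(L) = -111/56 (E(L) = -2 + 1/(4*(13 + 1)) = -2 + (1/4)/14 = -2 + (1/4)*(1/14) = -2 + 1/56 = -111/56)
N(M, h) = -111/16352 (N(M, h) = -111/56/292 = -111/56*1/292 = -111/16352)
-8117/N(116, -268) = -8117/(-111/16352) = -8117*(-16352/111) = 132729184/111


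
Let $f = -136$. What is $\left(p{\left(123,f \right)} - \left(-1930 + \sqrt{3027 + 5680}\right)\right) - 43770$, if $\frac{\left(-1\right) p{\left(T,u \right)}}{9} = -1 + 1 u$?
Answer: $-40607 - \sqrt{8707} \approx -40700.0$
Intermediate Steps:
$p{\left(T,u \right)} = 9 - 9 u$ ($p{\left(T,u \right)} = - 9 \left(-1 + 1 u\right) = - 9 \left(-1 + u\right) = 9 - 9 u$)
$\left(p{\left(123,f \right)} - \left(-1930 + \sqrt{3027 + 5680}\right)\right) - 43770 = \left(\left(9 - -1224\right) - \left(-1930 + \sqrt{3027 + 5680}\right)\right) - 43770 = \left(\left(9 + 1224\right) - \left(-1930 + \sqrt{8707}\right)\right) - 43770 = \left(1233 + \left(1930 - \sqrt{8707}\right)\right) - 43770 = \left(3163 - \sqrt{8707}\right) - 43770 = -40607 - \sqrt{8707}$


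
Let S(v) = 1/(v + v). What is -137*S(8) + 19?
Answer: 167/16 ≈ 10.438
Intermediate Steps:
S(v) = 1/(2*v)
-137*S(8) + 19 = -137/(2*8) + 19 = -137*1/16 + 19 = -137/16 + 19 = 167/16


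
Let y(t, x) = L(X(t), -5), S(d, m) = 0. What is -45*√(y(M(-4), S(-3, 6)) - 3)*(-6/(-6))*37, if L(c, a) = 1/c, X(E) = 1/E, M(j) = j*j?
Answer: -1665*√13 ≈ -6003.2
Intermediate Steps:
M(j) = j²
y(t, x) = t (y(t, x) = 1/(1/t) = t)
-45*√(y(M(-4), S(-3, 6)) - 3)*(-6/(-6))*37 = -45*√((-4)² - 3)*(-6/(-6))*37 = -45*√(16 - 3)*(-6*(-⅙))*37 = -45*√13*37 = -1665*√13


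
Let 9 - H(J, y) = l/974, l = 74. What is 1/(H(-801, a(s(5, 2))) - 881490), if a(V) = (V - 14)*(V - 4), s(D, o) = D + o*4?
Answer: -487/429281284 ≈ -1.1345e-6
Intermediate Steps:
s(D, o) = D + 4*o
a(V) = (-14 + V)*(-4 + V)
H(J, y) = 4346/487 (H(J, y) = 9 - 74/974 = 9 - 1*37/487 = 9 - 37/487 = 4346/487)
1/(H(-801, a(s(5, 2))) - 881490) = 1/(4346/487 - 881490) = 1/(-429281284/487) = -487/429281284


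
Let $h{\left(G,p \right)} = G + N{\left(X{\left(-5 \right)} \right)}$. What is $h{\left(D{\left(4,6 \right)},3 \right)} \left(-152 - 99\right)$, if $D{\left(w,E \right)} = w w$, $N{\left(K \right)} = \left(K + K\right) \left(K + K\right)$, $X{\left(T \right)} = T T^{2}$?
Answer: $-15691516$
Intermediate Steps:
$X{\left(T \right)} = T^{3}$
$N{\left(K \right)} = 4 K^{2}$ ($N{\left(K \right)} = 2 K 2 K = 4 K^{2}$)
$D{\left(w,E \right)} = w^{2}$
$h{\left(G,p \right)} = 62500 + G$ ($h{\left(G,p \right)} = G + 4 \left(\left(-5\right)^{3}\right)^{2} = G + 4 \left(-125\right)^{2} = G + 4 \cdot 15625 = G + 62500 = 62500 + G$)
$h{\left(D{\left(4,6 \right)},3 \right)} \left(-152 - 99\right) = \left(62500 + 4^{2}\right) \left(-152 - 99\right) = \left(62500 + 16\right) \left(-251\right) = 62516 \left(-251\right) = -15691516$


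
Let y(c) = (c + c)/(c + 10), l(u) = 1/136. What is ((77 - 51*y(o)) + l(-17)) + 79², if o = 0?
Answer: 859249/136 ≈ 6318.0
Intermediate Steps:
l(u) = 1/136
y(c) = 2*c/(10 + c) (y(c) = (2*c)/(10 + c) = 2*c/(10 + c))
((77 - 51*y(o)) + l(-17)) + 79² = ((77 - 102*0/(10 + 0)) + 1/136) + 79² = ((77 - 102*0/10) + 1/136) + 6241 = ((77 - 51*0) + 1/136) + 6241 = ((77 + 0) + 1/136) + 6241 = (77 + 1/136) + 6241 = 10473/136 + 6241 = 859249/136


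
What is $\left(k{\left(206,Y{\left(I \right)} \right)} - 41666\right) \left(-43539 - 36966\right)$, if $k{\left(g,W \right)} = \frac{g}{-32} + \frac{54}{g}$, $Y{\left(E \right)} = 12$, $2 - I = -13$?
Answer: $\frac{5528740851225}{1648} \approx 3.3548 \cdot 10^{9}$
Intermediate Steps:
$I = 15$ ($I = 2 - -13 = 2 + 13 = 15$)
$k{\left(g,W \right)} = \frac{54}{g} - \frac{g}{32}$ ($k{\left(g,W \right)} = g \left(- \frac{1}{32}\right) + \frac{54}{g} = - \frac{g}{32} + \frac{54}{g} = \frac{54}{g} - \frac{g}{32}$)
$\left(k{\left(206,Y{\left(I \right)} \right)} - 41666\right) \left(-43539 - 36966\right) = \left(\left(\frac{54}{206} - \frac{103}{16}\right) - 41666\right) \left(-43539 - 36966\right) = \left(\left(54 \cdot \frac{1}{206} - \frac{103}{16}\right) - 41666\right) \left(-80505\right) = \left(\left(\frac{27}{103} - \frac{103}{16}\right) - 41666\right) \left(-80505\right) = \left(- \frac{10177}{1648} - 41666\right) \left(-80505\right) = \left(- \frac{68675745}{1648}\right) \left(-80505\right) = \frac{5528740851225}{1648}$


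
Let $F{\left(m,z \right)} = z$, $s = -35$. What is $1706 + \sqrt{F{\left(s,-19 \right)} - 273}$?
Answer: $1706 + 2 i \sqrt{73} \approx 1706.0 + 17.088 i$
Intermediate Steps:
$1706 + \sqrt{F{\left(s,-19 \right)} - 273} = 1706 + \sqrt{-19 - 273} = 1706 + \sqrt{-292} = 1706 + 2 i \sqrt{73}$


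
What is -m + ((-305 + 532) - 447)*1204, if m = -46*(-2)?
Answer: -264972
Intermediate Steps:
m = 92
-m + ((-305 + 532) - 447)*1204 = -1*92 + ((-305 + 532) - 447)*1204 = -92 + (227 - 447)*1204 = -92 - 220*1204 = -92 - 264880 = -264972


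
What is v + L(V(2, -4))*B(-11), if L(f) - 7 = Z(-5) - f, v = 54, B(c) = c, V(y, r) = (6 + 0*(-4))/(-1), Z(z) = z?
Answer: -34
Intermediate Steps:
V(y, r) = -6 (V(y, r) = (6 + 0)*(-1) = 6*(-1) = -6)
L(f) = 2 - f (L(f) = 7 + (-5 - f) = 2 - f)
v + L(V(2, -4))*B(-11) = 54 + (2 - 1*(-6))*(-11) = 54 + (2 + 6)*(-11) = 54 + 8*(-11) = 54 - 88 = -34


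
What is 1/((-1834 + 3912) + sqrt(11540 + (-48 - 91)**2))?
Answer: 2078/4287223 - 9*sqrt(381)/4287223 ≈ 0.00044372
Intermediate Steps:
1/((-1834 + 3912) + sqrt(11540 + (-48 - 91)**2)) = 1/(2078 + sqrt(11540 + (-139)**2)) = 1/(2078 + sqrt(11540 + 19321)) = 1/(2078 + sqrt(30861)) = 1/(2078 + 9*sqrt(381))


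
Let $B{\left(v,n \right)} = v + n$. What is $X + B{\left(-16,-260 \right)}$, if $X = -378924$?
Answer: $-379200$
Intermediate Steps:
$B{\left(v,n \right)} = n + v$
$X + B{\left(-16,-260 \right)} = -378924 - 276 = -379200$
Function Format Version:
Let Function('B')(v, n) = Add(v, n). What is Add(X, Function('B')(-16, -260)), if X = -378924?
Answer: -379200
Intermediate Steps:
Function('B')(v, n) = Add(n, v)
Add(X, Function('B')(-16, -260)) = Add(-378924, Add(-260, -16)) = Add(-378924, -276) = -379200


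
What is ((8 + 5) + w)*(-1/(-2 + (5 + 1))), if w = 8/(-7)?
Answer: -83/28 ≈ -2.9643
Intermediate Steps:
w = -8/7 (w = 8*(-1/7) = -8/7 ≈ -1.1429)
((8 + 5) + w)*(-1/(-2 + (5 + 1))) = ((8 + 5) - 8/7)*(-1/(-2 + (5 + 1))) = (13 - 8/7)*(-1/(-2 + 6)) = 83*(-1/4)/7 = 83*(-1*1/4)/7 = (83/7)*(-1/4) = -83/28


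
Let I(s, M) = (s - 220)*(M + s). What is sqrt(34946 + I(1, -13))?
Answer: sqrt(37574) ≈ 193.84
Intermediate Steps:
I(s, M) = (-220 + s)*(M + s)
sqrt(34946 + I(1, -13)) = sqrt(34946 + (1**2 - 220*(-13) - 220*1 - 13*1)) = sqrt(34946 + (1 + 2860 - 220 - 13)) = sqrt(34946 + 2628) = sqrt(37574)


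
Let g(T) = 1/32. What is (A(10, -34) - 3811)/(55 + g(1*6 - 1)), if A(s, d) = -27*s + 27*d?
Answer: -159968/1761 ≈ -90.839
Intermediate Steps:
g(T) = 1/32
(A(10, -34) - 3811)/(55 + g(1*6 - 1)) = ((-27*10 + 27*(-34)) - 3811)/(55 + 1/32) = ((-270 - 918) - 3811)/(1761/32) = (-1188 - 3811)*(32/1761) = -4999*32/1761 = -159968/1761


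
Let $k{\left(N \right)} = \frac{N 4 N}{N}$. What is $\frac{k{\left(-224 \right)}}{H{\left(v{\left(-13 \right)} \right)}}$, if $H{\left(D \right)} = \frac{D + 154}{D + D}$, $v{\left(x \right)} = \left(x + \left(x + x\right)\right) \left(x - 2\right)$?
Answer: $- \frac{1048320}{739} \approx -1418.6$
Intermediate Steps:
$k{\left(N \right)} = 4 N$ ($k{\left(N \right)} = \frac{4 N N}{N} = \frac{4 N^{2}}{N} = 4 N$)
$v{\left(x \right)} = 3 x \left(-2 + x\right)$ ($v{\left(x \right)} = \left(x + 2 x\right) \left(-2 + x\right) = 3 x \left(-2 + x\right)$)
$H{\left(D \right)} = \frac{154 + D}{2 D}$
$\frac{k{\left(-224 \right)}}{H{\left(v{\left(-13 \right)} \right)}} = \frac{4 \left(-224\right)}{\frac{1}{2} \frac{1}{3 \left(-13\right) \left(-2 - 13\right)} \left(154 + 3 \left(-13\right) \left(-2 - 13\right)\right)} = - \frac{896}{\frac{1}{2} \frac{1}{3 \left(-13\right) \left(-15\right)} \left(154 + 3 \left(-13\right) \left(-15\right)\right)} = - \frac{896}{\frac{1}{2} \cdot \frac{1}{585} \left(154 + 585\right)} = - \frac{896}{\frac{1}{2} \cdot \frac{1}{585} \cdot 739} = - \frac{896}{\frac{739}{1170}} = \left(-896\right) \frac{1170}{739} = - \frac{1048320}{739}$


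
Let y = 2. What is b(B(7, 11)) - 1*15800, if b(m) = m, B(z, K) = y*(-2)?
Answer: -15804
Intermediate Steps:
B(z, K) = -4 (B(z, K) = 2*(-2) = -4)
b(B(7, 11)) - 1*15800 = -4 - 1*15800 = -4 - 15800 = -15804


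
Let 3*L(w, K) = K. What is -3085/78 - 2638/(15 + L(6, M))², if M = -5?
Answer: -1696969/31200 ≈ -54.390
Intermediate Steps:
L(w, K) = K/3
-3085/78 - 2638/(15 + L(6, M))² = -3085/78 - 2638/(15 + (⅓)*(-5))² = -3085*1/78 - 2638/(15 - 5/3)² = -3085/78 - 2638/((40/3)²) = -3085/78 - 2638/1600/9 = -3085/78 - 2638*9/1600 = -3085/78 - 11871/800 = -1696969/31200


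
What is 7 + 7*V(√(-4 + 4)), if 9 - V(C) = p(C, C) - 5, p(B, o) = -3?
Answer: 126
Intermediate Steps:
V(C) = 17 (V(C) = 9 - (-3 - 5) = 9 - 1*(-8) = 9 + 8 = 17)
7 + 7*V(√(-4 + 4)) = 7 + 7*17 = 7 + 119 = 126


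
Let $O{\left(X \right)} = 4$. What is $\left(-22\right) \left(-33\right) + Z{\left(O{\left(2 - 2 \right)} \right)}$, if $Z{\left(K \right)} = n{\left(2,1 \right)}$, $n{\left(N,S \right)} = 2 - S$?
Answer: $727$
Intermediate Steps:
$Z{\left(K \right)} = 1$ ($Z{\left(K \right)} = 2 - 1 = 1$)
$\left(-22\right) \left(-33\right) + Z{\left(O{\left(2 - 2 \right)} \right)} = \left(-22\right) \left(-33\right) + 1 = 726 + 1 = 727$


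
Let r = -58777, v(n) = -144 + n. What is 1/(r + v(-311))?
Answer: -1/59232 ≈ -1.6883e-5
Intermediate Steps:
1/(r + v(-311)) = 1/(-58777 + (-144 - 311)) = 1/(-58777 - 455) = 1/(-59232) = -1/59232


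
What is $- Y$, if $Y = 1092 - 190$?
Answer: $-902$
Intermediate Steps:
$Y = 902$
$- Y = \left(-1\right) 902 = -902$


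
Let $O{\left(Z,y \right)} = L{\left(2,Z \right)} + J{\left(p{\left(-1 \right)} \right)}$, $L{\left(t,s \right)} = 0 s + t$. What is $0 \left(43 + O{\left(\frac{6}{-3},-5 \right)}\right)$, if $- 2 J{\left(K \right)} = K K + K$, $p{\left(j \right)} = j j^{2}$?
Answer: $0$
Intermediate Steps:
$L{\left(t,s \right)} = t$ ($L{\left(t,s \right)} = 0 + t = t$)
$p{\left(j \right)} = j^{3}$
$J{\left(K \right)} = - \frac{K}{2} - \frac{K^{2}}{2}$ ($J{\left(K \right)} = - \frac{K K + K}{2} = - \frac{K^{2} + K}{2} = - \frac{K + K^{2}}{2} = - \frac{K}{2} - \frac{K^{2}}{2}$)
$O{\left(Z,y \right)} = 2$ ($O{\left(Z,y \right)} = 2 - \frac{\left(-1\right)^{3} \left(1 + \left(-1\right)^{3}\right)}{2} = 2 - - \frac{1 - 1}{2} = 2 - \left(- \frac{1}{2}\right) 0 = 2 + 0 = 2$)
$0 \left(43 + O{\left(\frac{6}{-3},-5 \right)}\right) = 0 \left(43 + 2\right) = 0 \cdot 45 = 0$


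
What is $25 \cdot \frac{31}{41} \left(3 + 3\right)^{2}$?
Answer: $\frac{27900}{41} \approx 680.49$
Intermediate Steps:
$25 \cdot \frac{31}{41} \left(3 + 3\right)^{2} = 25 \cdot 31 \cdot \frac{1}{41} \cdot 6^{2} = 25 \cdot \frac{31}{41} \cdot 36 = \frac{775}{41} \cdot 36 = \frac{27900}{41}$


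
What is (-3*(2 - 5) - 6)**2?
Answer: 9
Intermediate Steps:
(-3*(2 - 5) - 6)**2 = (-3*(-3) - 6)**2 = (9 - 6)**2 = 3**2 = 9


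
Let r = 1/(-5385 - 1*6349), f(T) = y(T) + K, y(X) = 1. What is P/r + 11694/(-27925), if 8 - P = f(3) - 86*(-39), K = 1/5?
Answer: 1096783539346/27925 ≈ 3.9276e+7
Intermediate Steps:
K = ⅕ ≈ 0.20000
f(T) = 6/5 (f(T) = 1 + ⅕ = 6/5)
r = -1/11734 (r = 1/(-5385 - 6349) = 1/(-11734) = -1/11734 ≈ -8.5222e-5)
P = -16736/5 (P = 8 - (6/5 - 86*(-39)) = 8 - (6/5 + 3354) = 8 - 1*16776/5 = 8 - 16776/5 = -16736/5 ≈ -3347.2)
P/r + 11694/(-27925) = -16736/(5*(-1/11734)) + 11694/(-27925) = -16736/5*(-11734) + 11694*(-1/27925) = 196380224/5 - 11694/27925 = 1096783539346/27925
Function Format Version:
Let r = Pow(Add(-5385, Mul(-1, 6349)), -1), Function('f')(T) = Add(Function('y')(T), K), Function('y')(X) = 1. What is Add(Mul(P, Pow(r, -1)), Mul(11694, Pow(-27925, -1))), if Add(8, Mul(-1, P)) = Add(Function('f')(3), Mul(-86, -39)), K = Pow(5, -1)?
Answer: Rational(1096783539346, 27925) ≈ 3.9276e+7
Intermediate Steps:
K = Rational(1, 5) ≈ 0.20000
Function('f')(T) = Rational(6, 5) (Function('f')(T) = Add(1, Rational(1, 5)) = Rational(6, 5))
r = Rational(-1, 11734) (r = Pow(Add(-5385, -6349), -1) = Pow(-11734, -1) = Rational(-1, 11734) ≈ -8.5222e-5)
P = Rational(-16736, 5) (P = Add(8, Mul(-1, Add(Rational(6, 5), Mul(-86, -39)))) = Add(8, Mul(-1, Add(Rational(6, 5), 3354))) = Add(8, Mul(-1, Rational(16776, 5))) = Add(8, Rational(-16776, 5)) = Rational(-16736, 5) ≈ -3347.2)
Add(Mul(P, Pow(r, -1)), Mul(11694, Pow(-27925, -1))) = Add(Mul(Rational(-16736, 5), Pow(Rational(-1, 11734), -1)), Mul(11694, Pow(-27925, -1))) = Add(Mul(Rational(-16736, 5), -11734), Mul(11694, Rational(-1, 27925))) = Add(Rational(196380224, 5), Rational(-11694, 27925)) = Rational(1096783539346, 27925)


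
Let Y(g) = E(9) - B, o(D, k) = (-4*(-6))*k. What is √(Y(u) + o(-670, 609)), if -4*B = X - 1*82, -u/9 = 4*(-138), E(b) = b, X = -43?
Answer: 5*√2335/2 ≈ 120.80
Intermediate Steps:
u = 4968 (u = -36*(-138) = -9*(-552) = 4968)
o(D, k) = 24*k
B = 125/4 (B = -(-43 - 1*82)/4 = -(-43 - 82)/4 = -¼*(-125) = 125/4 ≈ 31.250)
Y(g) = -89/4 (Y(g) = 9 - 1*125/4 = 9 - 125/4 = -89/4)
√(Y(u) + o(-670, 609)) = √(-89/4 + 24*609) = √(-89/4 + 14616) = √(58375/4) = 5*√2335/2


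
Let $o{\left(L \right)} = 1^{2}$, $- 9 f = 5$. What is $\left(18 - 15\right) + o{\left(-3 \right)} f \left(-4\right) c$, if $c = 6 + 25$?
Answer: $\frac{647}{9} \approx 71.889$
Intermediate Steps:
$f = - \frac{5}{9}$ ($f = \left(- \frac{1}{9}\right) 5 = - \frac{5}{9} \approx -0.55556$)
$c = 31$
$o{\left(L \right)} = 1$
$\left(18 - 15\right) + o{\left(-3 \right)} f \left(-4\right) c = \left(18 - 15\right) + 1 \left(- \frac{5}{9}\right) \left(-4\right) 31 = 3 + \left(- \frac{5}{9}\right) \left(-4\right) 31 = 3 + \frac{20}{9} \cdot 31 = 3 + \frac{620}{9} = \frac{647}{9}$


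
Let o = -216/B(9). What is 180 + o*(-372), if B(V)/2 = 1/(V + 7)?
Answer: 642996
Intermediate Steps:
B(V) = 2/(7 + V) (B(V) = 2/(V + 7) = 2/(7 + V))
o = -1728 (o = -216/(2/(7 + 9)) = -216/(2/16) = -216/(2*(1/16)) = -216/⅛ = -216*8 = -1728)
180 + o*(-372) = 180 - 1728*(-372) = 180 + 642816 = 642996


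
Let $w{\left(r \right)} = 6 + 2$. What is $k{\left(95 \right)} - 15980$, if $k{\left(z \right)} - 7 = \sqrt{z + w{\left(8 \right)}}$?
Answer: $-15973 + \sqrt{103} \approx -15963.0$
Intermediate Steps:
$w{\left(r \right)} = 8$
$k{\left(z \right)} = 7 + \sqrt{8 + z}$ ($k{\left(z \right)} = 7 + \sqrt{z + 8} = 7 + \sqrt{8 + z}$)
$k{\left(95 \right)} - 15980 = \left(7 + \sqrt{8 + 95}\right) - 15980 = \left(7 + \sqrt{103}\right) - 15980 = -15973 + \sqrt{103}$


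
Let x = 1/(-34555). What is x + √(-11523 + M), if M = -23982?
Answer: -1/34555 + 3*I*√3945 ≈ -2.8939e-5 + 188.43*I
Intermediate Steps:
x = -1/34555 ≈ -2.8939e-5
x + √(-11523 + M) = -1/34555 + √(-11523 - 23982) = -1/34555 + √(-35505) = -1/34555 + 3*I*√3945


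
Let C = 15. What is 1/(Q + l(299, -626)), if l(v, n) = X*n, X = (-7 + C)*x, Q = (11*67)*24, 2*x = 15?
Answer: -1/19872 ≈ -5.0322e-5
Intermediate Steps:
x = 15/2 (x = (½)*15 = 15/2 ≈ 7.5000)
Q = 17688 (Q = 737*24 = 17688)
X = 60 (X = (-7 + 15)*(15/2) = 8*(15/2) = 60)
l(v, n) = 60*n
1/(Q + l(299, -626)) = 1/(17688 + 60*(-626)) = 1/(17688 - 37560) = 1/(-19872) = -1/19872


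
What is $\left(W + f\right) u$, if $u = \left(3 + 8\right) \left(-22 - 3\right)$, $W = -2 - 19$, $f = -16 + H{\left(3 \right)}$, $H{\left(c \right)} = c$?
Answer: $9350$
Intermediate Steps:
$f = -13$ ($f = -16 + 3 = -13$)
$W = -21$
$u = -275$ ($u = 11 \left(-25\right) = -275$)
$\left(W + f\right) u = \left(-21 - 13\right) \left(-275\right) = \left(-34\right) \left(-275\right) = 9350$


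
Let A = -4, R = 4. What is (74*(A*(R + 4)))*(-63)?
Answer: 149184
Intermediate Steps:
(74*(A*(R + 4)))*(-63) = (74*(-4*(4 + 4)))*(-63) = (74*(-4*8))*(-63) = (74*(-32))*(-63) = -2368*(-63) = 149184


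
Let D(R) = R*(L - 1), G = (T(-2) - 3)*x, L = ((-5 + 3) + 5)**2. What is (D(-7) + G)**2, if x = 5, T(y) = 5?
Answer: 2116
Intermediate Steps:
L = 9 (L = (-2 + 5)**2 = 3**2 = 9)
G = 10 (G = (5 - 3)*5 = 2*5 = 10)
D(R) = 8*R (D(R) = R*(9 - 1) = R*8 = 8*R)
(D(-7) + G)**2 = (8*(-7) + 10)**2 = (-56 + 10)**2 = (-46)**2 = 2116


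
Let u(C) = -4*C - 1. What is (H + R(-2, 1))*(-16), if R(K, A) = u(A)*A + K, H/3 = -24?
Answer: 1264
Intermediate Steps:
H = -72 (H = 3*(-24) = -72)
u(C) = -1 - 4*C
R(K, A) = K + A*(-1 - 4*A) (R(K, A) = (-1 - 4*A)*A + K = A*(-1 - 4*A) + K = K + A*(-1 - 4*A))
(H + R(-2, 1))*(-16) = (-72 + (-2 - 1*1*(1 + 4*1)))*(-16) = (-72 + (-2 - 1*1*(1 + 4)))*(-16) = (-72 + (-2 - 1*1*5))*(-16) = (-72 + (-2 - 5))*(-16) = (-72 - 7)*(-16) = -79*(-16) = 1264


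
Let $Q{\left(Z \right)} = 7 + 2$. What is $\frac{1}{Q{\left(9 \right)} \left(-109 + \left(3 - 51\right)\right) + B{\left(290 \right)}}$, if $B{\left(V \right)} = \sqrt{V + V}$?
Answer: $- \frac{1413}{1995989} - \frac{2 \sqrt{145}}{1995989} \approx -0.00071999$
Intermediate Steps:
$B{\left(V \right)} = \sqrt{2} \sqrt{V}$ ($B{\left(V \right)} = \sqrt{2 V} = \sqrt{2} \sqrt{V}$)
$Q{\left(Z \right)} = 9$
$\frac{1}{Q{\left(9 \right)} \left(-109 + \left(3 - 51\right)\right) + B{\left(290 \right)}} = \frac{1}{9 \left(-109 + \left(3 - 51\right)\right) + \sqrt{2} \sqrt{290}} = \frac{1}{9 \left(-109 + \left(3 - 51\right)\right) + 2 \sqrt{145}} = \frac{1}{9 \left(-109 - 48\right) + 2 \sqrt{145}} = \frac{1}{9 \left(-157\right) + 2 \sqrt{145}} = \frac{1}{-1413 + 2 \sqrt{145}}$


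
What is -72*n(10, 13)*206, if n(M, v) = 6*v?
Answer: -1156896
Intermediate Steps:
-72*n(10, 13)*206 = -432*13*206 = -72*78*206 = -5616*206 = -1156896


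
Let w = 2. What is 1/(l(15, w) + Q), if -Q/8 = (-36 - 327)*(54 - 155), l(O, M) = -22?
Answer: -1/293326 ≈ -3.4092e-6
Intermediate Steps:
Q = -293304 (Q = -8*(-36 - 327)*(54 - 155) = -(-2904)*(-101) = -8*36663 = -293304)
1/(l(15, w) + Q) = 1/(-22 - 293304) = 1/(-293326) = -1/293326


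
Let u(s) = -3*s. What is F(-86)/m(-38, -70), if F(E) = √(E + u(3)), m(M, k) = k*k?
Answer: I*√95/4900 ≈ 0.0019891*I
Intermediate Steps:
m(M, k) = k²
F(E) = √(-9 + E) (F(E) = √(E - 3*3) = √(E - 9) = √(-9 + E))
F(-86)/m(-38, -70) = √(-9 - 86)/((-70)²) = √(-95)/4900 = (I*√95)*(1/4900) = I*√95/4900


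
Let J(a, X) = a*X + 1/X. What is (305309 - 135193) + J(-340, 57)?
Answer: 8591953/57 ≈ 1.5074e+5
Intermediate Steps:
J(a, X) = 1/X + X*a (J(a, X) = X*a + 1/X = 1/X + X*a)
(305309 - 135193) + J(-340, 57) = (305309 - 135193) + (1/57 + 57*(-340)) = 170116 + (1/57 - 19380) = 170116 - 1104659/57 = 8591953/57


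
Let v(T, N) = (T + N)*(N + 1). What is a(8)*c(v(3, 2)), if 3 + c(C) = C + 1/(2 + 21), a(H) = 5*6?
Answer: 8310/23 ≈ 361.30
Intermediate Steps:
a(H) = 30
v(T, N) = (1 + N)*(N + T) (v(T, N) = (N + T)*(1 + N) = (1 + N)*(N + T))
c(C) = -68/23 + C (c(C) = -3 + (C + 1/(2 + 21)) = -3 + (C + 1/23) = -3 + (1/23 + C) = -68/23 + C)
a(8)*c(v(3, 2)) = 30*(-68/23 + (2 + 3 + 2**2 + 2*3)) = 30*(-68/23 + (2 + 3 + 4 + 6)) = 30*(-68/23 + 15) = 30*(277/23) = 8310/23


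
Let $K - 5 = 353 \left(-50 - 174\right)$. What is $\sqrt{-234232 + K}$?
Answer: $3 i \sqrt{34811} \approx 559.73 i$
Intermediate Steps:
$K = -79067$ ($K = 5 + 353 \left(-50 - 174\right) = 5 + 353 \left(-224\right) = 5 - 79072 = -79067$)
$\sqrt{-234232 + K} = \sqrt{-234232 - 79067} = \sqrt{-313299} = 3 i \sqrt{34811}$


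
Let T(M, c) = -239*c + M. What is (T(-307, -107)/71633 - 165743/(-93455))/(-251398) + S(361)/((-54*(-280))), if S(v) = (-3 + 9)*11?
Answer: 37707854171831/8655296717041560 ≈ 0.0043566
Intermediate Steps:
T(M, c) = M - 239*c
S(v) = 66 (S(v) = 6*11 = 66)
(T(-307, -107)/71633 - 165743/(-93455))/(-251398) + S(361)/((-54*(-280))) = ((-307 - 239*(-107))/71633 - 165743/(-93455))/(-251398) + 66/((-54*(-280))) = ((-307 + 25573)*(1/71633) - 165743*(-1/93455))*(-1/251398) + 66/15120 = (25266*(1/71633) + 165743/93455)*(-1/251398) + 66*(1/15120) = (25266/71633 + 165743/93455)*(-1/251398) + 11/2520 = (14233902349/6694462015)*(-1/251398) + 11/2520 = -14233902349/1682974361646970 + 11/2520 = 37707854171831/8655296717041560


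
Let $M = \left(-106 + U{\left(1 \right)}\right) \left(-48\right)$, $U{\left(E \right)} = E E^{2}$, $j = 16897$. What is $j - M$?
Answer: $11857$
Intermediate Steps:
$U{\left(E \right)} = E^{3}$
$M = 5040$ ($M = \left(-106 + 1^{3}\right) \left(-48\right) = \left(-106 + 1\right) \left(-48\right) = \left(-105\right) \left(-48\right) = 5040$)
$j - M = 16897 - 5040 = 11857$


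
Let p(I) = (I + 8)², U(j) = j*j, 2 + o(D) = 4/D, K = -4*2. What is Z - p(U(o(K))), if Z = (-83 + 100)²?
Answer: 1375/16 ≈ 85.938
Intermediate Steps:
K = -8
o(D) = -2 + 4/D
U(j) = j²
p(I) = (8 + I)²
Z = 289 (Z = 17² = 289)
Z - p(U(o(K))) = 289 - (8 + (-2 + 4/(-8))²)² = 289 - (8 + (-2 + 4*(-⅛))²)² = 289 - (8 + (-2 - ½)²)² = 289 - (8 + (-5/2)²)² = 289 - (8 + 25/4)² = 289 - (57/4)² = 289 - 1*3249/16 = 289 - 3249/16 = 1375/16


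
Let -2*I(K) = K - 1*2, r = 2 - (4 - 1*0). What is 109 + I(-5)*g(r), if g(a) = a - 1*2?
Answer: 95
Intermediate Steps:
r = -2 (r = 2 - (4 + 0) = 2 - 1*4 = 2 - 4 = -2)
g(a) = -2 + a (g(a) = a - 2 = -2 + a)
I(K) = 1 - K/2 (I(K) = -(K - 1*2)/2 = -(K - 2)/2 = -(-2 + K)/2 = 1 - K/2)
109 + I(-5)*g(r) = 109 + (1 - 1/2*(-5))*(-2 - 2) = 109 + (1 + 5/2)*(-4) = 109 + (7/2)*(-4) = 109 - 14 = 95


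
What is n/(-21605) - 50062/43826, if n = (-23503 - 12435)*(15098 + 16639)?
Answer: 167735871427/3177385 ≈ 52791.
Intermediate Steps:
n = -1140564306 (n = -35938*31737 = -1140564306)
n/(-21605) - 50062/43826 = -1140564306/(-21605) - 50062/43826 = -1140564306*(-1/21605) - 50062*1/43826 = 7654794/145 - 25031/21913 = 167735871427/3177385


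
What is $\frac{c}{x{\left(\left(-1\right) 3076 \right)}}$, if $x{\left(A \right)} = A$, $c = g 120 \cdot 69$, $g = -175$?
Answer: $\frac{362250}{769} \approx 471.07$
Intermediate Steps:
$c = -1449000$ ($c = \left(-175\right) 120 \cdot 69 = \left(-21000\right) 69 = -1449000$)
$\frac{c}{x{\left(\left(-1\right) 3076 \right)}} = - \frac{1449000}{\left(-1\right) 3076} = - \frac{1449000}{-3076} = \left(-1449000\right) \left(- \frac{1}{3076}\right) = \frac{362250}{769}$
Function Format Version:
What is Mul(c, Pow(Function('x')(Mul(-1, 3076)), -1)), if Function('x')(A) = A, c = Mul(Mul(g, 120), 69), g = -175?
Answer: Rational(362250, 769) ≈ 471.07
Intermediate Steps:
c = -1449000 (c = Mul(Mul(-175, 120), 69) = Mul(-21000, 69) = -1449000)
Mul(c, Pow(Function('x')(Mul(-1, 3076)), -1)) = Mul(-1449000, Pow(Mul(-1, 3076), -1)) = Mul(-1449000, Pow(-3076, -1)) = Mul(-1449000, Rational(-1, 3076)) = Rational(362250, 769)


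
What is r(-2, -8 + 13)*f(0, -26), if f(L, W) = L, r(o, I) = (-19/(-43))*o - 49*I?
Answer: 0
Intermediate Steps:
r(o, I) = -49*I + 19*o/43 (r(o, I) = (-19*(-1/43))*o - 49*I = 19*o/43 - 49*I = -49*I + 19*o/43)
r(-2, -8 + 13)*f(0, -26) = (-49*(-8 + 13) + (19/43)*(-2))*0 = (-49*5 - 38/43)*0 = (-245 - 38/43)*0 = -10573/43*0 = 0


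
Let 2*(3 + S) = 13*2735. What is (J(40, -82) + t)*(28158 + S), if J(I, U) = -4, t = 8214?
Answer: 377105825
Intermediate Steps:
S = 35549/2 (S = -3 + (13*2735)/2 = -3 + (½)*35555 = -3 + 35555/2 = 35549/2 ≈ 17775.)
(J(40, -82) + t)*(28158 + S) = (-4 + 8214)*(28158 + 35549/2) = 8210*(91865/2) = 377105825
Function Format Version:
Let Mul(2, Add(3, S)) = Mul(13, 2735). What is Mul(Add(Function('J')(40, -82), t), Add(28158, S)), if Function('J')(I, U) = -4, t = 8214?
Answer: 377105825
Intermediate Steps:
S = Rational(35549, 2) (S = Add(-3, Mul(Rational(1, 2), Mul(13, 2735))) = Add(-3, Mul(Rational(1, 2), 35555)) = Add(-3, Rational(35555, 2)) = Rational(35549, 2) ≈ 17775.)
Mul(Add(Function('J')(40, -82), t), Add(28158, S)) = Mul(Add(-4, 8214), Add(28158, Rational(35549, 2))) = Mul(8210, Rational(91865, 2)) = 377105825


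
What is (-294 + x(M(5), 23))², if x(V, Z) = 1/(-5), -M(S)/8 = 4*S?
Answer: 2163841/25 ≈ 86554.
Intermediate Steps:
M(S) = -32*S
x(V, Z) = -⅕
(-294 + x(M(5), 23))² = (-294 - ⅕)² = (-1471/5)² = 2163841/25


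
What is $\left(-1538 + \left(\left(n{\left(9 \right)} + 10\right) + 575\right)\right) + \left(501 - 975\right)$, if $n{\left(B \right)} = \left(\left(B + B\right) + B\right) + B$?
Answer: $-1391$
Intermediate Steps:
$n{\left(B \right)} = 4 B$ ($n{\left(B \right)} = \left(2 B + B\right) + B = 3 B + B = 4 B$)
$\left(-1538 + \left(\left(n{\left(9 \right)} + 10\right) + 575\right)\right) + \left(501 - 975\right) = \left(-1538 + \left(\left(4 \cdot 9 + 10\right) + 575\right)\right) + \left(501 - 975\right) = \left(-1538 + \left(\left(36 + 10\right) + 575\right)\right) + \left(501 - 975\right) = \left(-1538 + \left(46 + 575\right)\right) - 474 = \left(-1538 + 621\right) - 474 = -917 - 474 = -1391$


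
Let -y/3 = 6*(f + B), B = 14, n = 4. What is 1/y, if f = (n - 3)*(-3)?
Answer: -1/198 ≈ -0.0050505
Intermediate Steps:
f = -3 (f = (4 - 3)*(-3) = 1*(-3) = -3)
y = -198 (y = -18*(-3 + 14) = -18*11 = -3*66 = -198)
1/y = 1/(-198) = -1/198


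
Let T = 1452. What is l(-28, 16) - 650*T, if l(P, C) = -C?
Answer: -943816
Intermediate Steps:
l(-28, 16) - 650*T = -1*16 - 650*1452 = -16 - 943800 = -943816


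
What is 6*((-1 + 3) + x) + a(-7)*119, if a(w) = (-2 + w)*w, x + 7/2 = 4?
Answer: 7512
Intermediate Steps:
x = ½ (x = -7/2 + 4 = ½ ≈ 0.50000)
a(w) = w*(-2 + w)
6*((-1 + 3) + x) + a(-7)*119 = 6*((-1 + 3) + ½) - 7*(-2 - 7)*119 = 6*(2 + ½) - 7*(-9)*119 = 6*(5/2) + 63*119 = 15 + 7497 = 7512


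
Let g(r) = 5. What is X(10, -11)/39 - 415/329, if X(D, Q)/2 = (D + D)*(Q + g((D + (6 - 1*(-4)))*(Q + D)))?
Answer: -31715/4277 ≈ -7.4152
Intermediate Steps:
X(D, Q) = 4*D*(5 + Q) (X(D, Q) = 2*((D + D)*(Q + 5)) = 2*((2*D)*(5 + Q)) = 2*(2*D*(5 + Q)) = 4*D*(5 + Q))
X(10, -11)/39 - 415/329 = (4*10*(5 - 11))/39 - 415/329 = (4*10*(-6))*(1/39) - 415*1/329 = -240*1/39 - 415/329 = -80/13 - 415/329 = -31715/4277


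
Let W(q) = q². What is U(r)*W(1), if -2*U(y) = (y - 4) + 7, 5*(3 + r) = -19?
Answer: 19/10 ≈ 1.9000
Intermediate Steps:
r = -34/5 (r = -3 + (⅕)*(-19) = -3 - 19/5 = -34/5 ≈ -6.8000)
U(y) = -3/2 - y/2 (U(y) = -((y - 4) + 7)/2 = -((-4 + y) + 7)/2 = -(3 + y)/2 = -3/2 - y/2)
U(r)*W(1) = (-3/2 - ½*(-34/5))*1² = (-3/2 + 17/5)*1 = (19/10)*1 = 19/10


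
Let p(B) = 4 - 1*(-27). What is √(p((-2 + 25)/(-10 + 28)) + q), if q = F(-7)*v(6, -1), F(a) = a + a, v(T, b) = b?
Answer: 3*√5 ≈ 6.7082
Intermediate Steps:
F(a) = 2*a
q = 14 (q = (2*(-7))*(-1) = -14*(-1) = 14)
p(B) = 31 (p(B) = 4 + 27 = 31)
√(p((-2 + 25)/(-10 + 28)) + q) = √(31 + 14) = √45 = 3*√5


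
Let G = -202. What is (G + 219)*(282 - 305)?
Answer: -391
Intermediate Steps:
(G + 219)*(282 - 305) = (-202 + 219)*(282 - 305) = 17*(-23) = -391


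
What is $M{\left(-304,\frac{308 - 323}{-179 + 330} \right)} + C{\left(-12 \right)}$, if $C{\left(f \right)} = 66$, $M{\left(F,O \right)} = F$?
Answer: $-238$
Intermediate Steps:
$M{\left(-304,\frac{308 - 323}{-179 + 330} \right)} + C{\left(-12 \right)} = -304 + 66 = -238$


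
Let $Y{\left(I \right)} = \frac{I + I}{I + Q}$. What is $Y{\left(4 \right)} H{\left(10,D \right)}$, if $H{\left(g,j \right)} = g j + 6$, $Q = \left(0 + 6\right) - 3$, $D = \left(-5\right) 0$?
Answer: $\frac{48}{7} \approx 6.8571$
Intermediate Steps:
$D = 0$
$Q = 3$ ($Q = 6 - 3 = 3$)
$Y{\left(I \right)} = \frac{2 I}{3 + I}$ ($Y{\left(I \right)} = \frac{I + I}{I + 3} = \frac{2 I}{3 + I}$)
$H{\left(g,j \right)} = 6 + g j$
$Y{\left(4 \right)} H{\left(10,D \right)} = 2 \cdot 4 \frac{1}{3 + 4} \left(6 + 10 \cdot 0\right) = 2 \cdot 4 \cdot \frac{1}{7} \left(6 + 0\right) = 2 \cdot 4 \cdot \frac{1}{7} \cdot 6 = \frac{8}{7} \cdot 6 = \frac{48}{7}$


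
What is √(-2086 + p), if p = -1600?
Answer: I*√3686 ≈ 60.712*I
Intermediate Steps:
√(-2086 + p) = √(-2086 - 1600) = √(-3686) = I*√3686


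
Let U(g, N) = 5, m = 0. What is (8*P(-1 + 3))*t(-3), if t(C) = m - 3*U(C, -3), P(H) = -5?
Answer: 600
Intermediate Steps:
t(C) = -15 (t(C) = 0 - 3*5 = 0 - 15 = -15)
(8*P(-1 + 3))*t(-3) = (8*(-5))*(-15) = -40*(-15) = 600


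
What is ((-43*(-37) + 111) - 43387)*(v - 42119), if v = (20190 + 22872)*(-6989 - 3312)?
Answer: 18492457310985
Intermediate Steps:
v = -443581662 (v = 43062*(-10301) = -443581662)
((-43*(-37) + 111) - 43387)*(v - 42119) = ((-43*(-37) + 111) - 43387)*(-443581662 - 42119) = ((1591 + 111) - 43387)*(-443623781) = (1702 - 43387)*(-443623781) = -41685*(-443623781) = 18492457310985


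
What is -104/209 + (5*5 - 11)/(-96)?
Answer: -6455/10032 ≈ -0.64344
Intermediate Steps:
-104/209 + (5*5 - 11)/(-96) = -104*1/209 + (25 - 11)*(-1/96) = -104/209 + 14*(-1/96) = -104/209 - 7/48 = -6455/10032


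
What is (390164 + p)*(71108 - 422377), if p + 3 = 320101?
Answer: -249493022478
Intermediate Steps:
p = 320098 (p = -3 + 320101 = 320098)
(390164 + p)*(71108 - 422377) = (390164 + 320098)*(71108 - 422377) = 710262*(-351269) = -249493022478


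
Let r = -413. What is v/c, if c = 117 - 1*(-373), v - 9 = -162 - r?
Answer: 26/49 ≈ 0.53061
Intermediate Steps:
v = 260 (v = 9 + (-162 - 1*(-413)) = 9 + (-162 + 413) = 9 + 251 = 260)
c = 490 (c = 117 + 373 = 490)
v/c = 260/490 = 260*(1/490) = 26/49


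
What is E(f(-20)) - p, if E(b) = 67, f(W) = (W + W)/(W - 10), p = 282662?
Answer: -282595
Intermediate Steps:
f(W) = 2*W/(-10 + W) (f(W) = (2*W)/(-10 + W) = 2*W/(-10 + W))
E(f(-20)) - p = 67 - 1*282662 = 67 - 282662 = -282595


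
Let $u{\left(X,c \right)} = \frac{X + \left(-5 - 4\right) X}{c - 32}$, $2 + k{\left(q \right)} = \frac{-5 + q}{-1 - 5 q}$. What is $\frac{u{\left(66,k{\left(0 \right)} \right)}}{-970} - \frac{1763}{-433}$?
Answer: $\frac{24682283}{6090145} \approx 4.0528$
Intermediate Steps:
$k{\left(q \right)} = -2 + \frac{-5 + q}{-1 - 5 q}$
$u{\left(X,c \right)} = - \frac{8 X}{-32 + c}$ ($u{\left(X,c \right)} = \frac{X - 9 X}{-32 + c} = \frac{\left(-8\right) X}{-32 + c} = - \frac{8 X}{-32 + c}$)
$\frac{u{\left(66,k{\left(0 \right)} \right)}}{-970} - \frac{1763}{-433} = \frac{\left(-8\right) 66 \frac{1}{-32 + \frac{3 - 0}{1 + 5 \cdot 0}}}{-970} - \frac{1763}{-433} = \left(-8\right) 66 \frac{1}{-32 + \frac{3 + 0}{1 + 0}} \left(- \frac{1}{970}\right) - - \frac{1763}{433} = \left(-8\right) 66 \frac{1}{-32 + 1^{-1} \cdot 3} \left(- \frac{1}{970}\right) + \frac{1763}{433} = \left(-8\right) 66 \frac{1}{-32 + 1 \cdot 3} \left(- \frac{1}{970}\right) + \frac{1763}{433} = \left(-8\right) 66 \frac{1}{-32 + 3} \left(- \frac{1}{970}\right) + \frac{1763}{433} = \left(-8\right) 66 \frac{1}{-29} \left(- \frac{1}{970}\right) + \frac{1763}{433} = \left(-8\right) 66 \left(- \frac{1}{29}\right) \left(- \frac{1}{970}\right) + \frac{1763}{433} = \frac{528}{29} \left(- \frac{1}{970}\right) + \frac{1763}{433} = - \frac{264}{14065} + \frac{1763}{433} = \frac{24682283}{6090145}$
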